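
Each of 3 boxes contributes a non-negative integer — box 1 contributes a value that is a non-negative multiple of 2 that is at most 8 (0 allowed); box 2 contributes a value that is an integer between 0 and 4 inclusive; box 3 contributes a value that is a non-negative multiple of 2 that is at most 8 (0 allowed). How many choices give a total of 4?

6

The generating function for the choices is (1 + z^2 + z^4 + z^6 + z^8)·(1 + z + z^2 + z^3 + z^4)·(1 + z^2 + z^4 + z^6 + z^8); the count is [z^4].
(1 + z^2 + z^4 + z^6 + z^8) has coefficients 1,0,1,0,1 for degrees 0…4.
(1 + z + z^2 + z^3 + z^4) has coefficients 1,1,1,1,1 for degrees 0…4.
Finally multiplying by (1 + z^2 + z^4 + z^6 + z^8), the product of all factors after the first has coefficients 1,1,2,2,3 for degrees 0…4.
[z^4] = 1·3 + 1·2 + 1·1 = 6.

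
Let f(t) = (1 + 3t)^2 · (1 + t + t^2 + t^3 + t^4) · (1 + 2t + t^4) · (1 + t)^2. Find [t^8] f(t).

139

(1 + 3t)^2 has coefficients 1,6,9 for degrees 0…2.
(1 + t + t^2 + t^3 + t^4) has coefficients 1,1,1,1,1,0,0,0,0 for degrees 0…8.
Multiplying by (1 + 2t + t^4) gives running coefficients 1,3,3,3,4,3,1,1,1 for degrees 0…8.
Finally multiplying by (1 + t)^2, the product of all factors after the first has coefficients 1,5,10,12,13,14,11,6,4 for degrees 0…8.
[t^8] = 1·4 + 6·6 + 9·11 = 139.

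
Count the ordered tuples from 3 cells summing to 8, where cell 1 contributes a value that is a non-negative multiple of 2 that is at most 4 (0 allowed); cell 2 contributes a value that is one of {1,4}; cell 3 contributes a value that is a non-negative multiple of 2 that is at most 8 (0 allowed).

The generating function for the choices is (1 + z^2 + z^4)·(z + z^4)·(1 + z^2 + z^4 + z^6 + z^8); the count is [z^8].
(1 + z^2 + z^4) has coefficients 1,0,1,0,1 for degrees 0…4.
(z + z^4) has coefficients 0,1,0,0,1,0,0,0,0 for degrees 0…8.
Finally multiplying by (1 + z^2 + z^4 + z^6 + z^8), the product of all factors after the first has coefficients 0,1,0,1,1,1,1,1,1 for degrees 0…8.
[z^8] = 1·1 + 1·1 + 1·1 = 3.

3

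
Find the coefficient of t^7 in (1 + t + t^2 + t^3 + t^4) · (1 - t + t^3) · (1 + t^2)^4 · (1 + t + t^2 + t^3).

27

(1 + t + t^2 + t^3 + t^4) has coefficients 1,1,1,1,1 for degrees 0…4.
(1 - t + t^3) has coefficients 1,-1,0,1,0,0,0,0 for degrees 0…7.
Multiplying by (1 + t^2)^4 gives running coefficients 1,-1,4,-3,6,-2,4,2 for degrees 0…7.
Finally multiplying by (1 + t + t^2 + t^3), the product of all factors after the first has coefficients 1,0,4,1,6,5,5,10 for degrees 0…7.
[t^7] = 1·10 + 1·5 + 1·5 + 1·6 + 1·1 = 27.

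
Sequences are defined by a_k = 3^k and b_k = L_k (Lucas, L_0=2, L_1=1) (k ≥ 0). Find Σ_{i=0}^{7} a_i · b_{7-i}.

6527

Write out a_i and b_{7-i} for i = 0,…,7 and sum the products.
Σ = 1·29 + 3·18 + 9·11 + 27·7 + 81·4 + 243·3 + 729·1 + 2187·2 = 6527.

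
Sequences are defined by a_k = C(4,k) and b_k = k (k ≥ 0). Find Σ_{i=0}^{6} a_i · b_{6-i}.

The convolution is the x^6 coefficient of A(x)B(x).
Σ = 1·6 + 4·5 + 6·4 + 4·3 + 1·2 + 0·1 + 0·0 = 64.

64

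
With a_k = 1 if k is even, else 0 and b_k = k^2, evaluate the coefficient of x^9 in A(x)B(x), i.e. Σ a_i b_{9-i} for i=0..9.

This is [x^9] in the product of the two ordinary generating functions.
Σ = 1·81 + 0·64 + 1·49 + 0·36 + 1·25 + 0·16 + 1·9 + 0·4 + 1·1 + 0·0 = 165.

165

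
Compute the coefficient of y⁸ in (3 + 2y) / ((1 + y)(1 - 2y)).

683

Partial fractions give a closed form: a_n = (1/3)·(-1)^n + (8/3)·2^n.
At n = 8: a_8 = 683.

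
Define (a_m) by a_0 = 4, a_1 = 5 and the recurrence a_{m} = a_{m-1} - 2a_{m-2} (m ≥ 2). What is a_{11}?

203

The ordinary generating function has denominator 1 - x + 2x^2.
Iterating the recurrence: a_0,…,a_{11} = 4, 5, -3, -13, -7, 19, 33, -5, -71, -61, 81, 203.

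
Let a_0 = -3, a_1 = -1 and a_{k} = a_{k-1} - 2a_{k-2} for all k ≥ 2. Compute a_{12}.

The ordinary generating function has denominator 1 - q + 2q^2.
Iterating the recurrence: a_0,…,a_{12} = -3, -1, 5, 7, -3, -17, -11, 23, 45, -1, -91, -89, 93.

93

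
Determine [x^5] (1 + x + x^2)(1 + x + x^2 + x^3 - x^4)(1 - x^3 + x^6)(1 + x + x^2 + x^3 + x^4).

(1 + x + x^2) has coefficients 1,1,1 for degrees 0…2.
(1 + x + x^2 + x^3 - x^4) has coefficients 1,1,1,1,-1,0 for degrees 0…5.
Multiplying by (1 - x^3 + x^6) gives running coefficients 1,1,1,0,-2,-1 for degrees 0…5.
Finally multiplying by (1 + x + x^2 + x^3 + x^4), the product of all factors after the first has coefficients 1,2,3,3,1,-1 for degrees 0…5.
[x^5] = 1·(-1) + 1·1 + 1·3 = 3.

3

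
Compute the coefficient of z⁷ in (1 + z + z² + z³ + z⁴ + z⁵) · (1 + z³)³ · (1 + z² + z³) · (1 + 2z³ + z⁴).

(1 + z + z² + z³ + z⁴ + z⁵) has coefficients 1,1,1,1,1,1 for degrees 0…5.
(1 + z³)³ has coefficients 1,0,0,3,0,0,3,0 for degrees 0…7.
Multiplying by (1 + z² + z³) gives running coefficients 1,0,1,4,0,3,6,0 for degrees 0…7.
Finally multiplying by (1 + 2z³ + z⁴), the product of all factors after the first has coefficients 1,0,1,6,1,5,15,4 for degrees 0…7.
[z⁷] = 1·4 + 1·15 + 1·5 + 1·1 + 1·6 + 1·1 = 32.

32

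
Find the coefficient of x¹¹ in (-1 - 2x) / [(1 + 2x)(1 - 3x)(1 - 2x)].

Partial fractions give a closed form: a_n = (-3)·3^n + (2)·2^n.
At n = 11: a_11 = -527345.

-527345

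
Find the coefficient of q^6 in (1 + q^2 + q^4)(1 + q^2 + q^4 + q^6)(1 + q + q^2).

(1 + q^2 + q^4) has coefficients 1,0,1,0,1 for degrees 0…4.
(1 + q^2 + q^4 + q^6) has coefficients 1,0,1,0,1,0,1 for degrees 0…6.
Finally multiplying by (1 + q + q^2), the product of all factors after the first has coefficients 1,1,2,1,2,1,2 for degrees 0…6.
[q^6] = 1·2 + 1·2 + 1·2 = 6.

6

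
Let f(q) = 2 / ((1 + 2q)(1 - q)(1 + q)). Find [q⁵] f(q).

-84

The denominator gives the recurrence a_n = −2a_(n−1) + a_(n−2) + 2a_(n−3) for n ≥ 3; the numerator fixes a_0 = 2, a_1 = -4, a_2 = 10.
Iterating: 2, -4, 10, -20, 42, -84, so a_5 = -84.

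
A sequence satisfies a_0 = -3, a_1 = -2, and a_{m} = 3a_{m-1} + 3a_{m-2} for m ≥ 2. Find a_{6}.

-2835

The ordinary generating function has denominator 1 - 3t - 3t^2.
Iterating the recurrence: a_0,…,a_{6} = -3, -2, -15, -51, -198, -747, -2835.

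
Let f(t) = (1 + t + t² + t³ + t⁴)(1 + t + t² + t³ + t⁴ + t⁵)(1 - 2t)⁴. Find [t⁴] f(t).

(1 + t + t² + t³ + t⁴) has coefficients 1,1,1,1,1 for degrees 0…4.
(1 + t + t² + t³ + t⁴ + t⁵) has coefficients 1,1,1,1,1 for degrees 0…4.
Finally multiplying by (1 - 2t)⁴, the product of all factors after the first has coefficients 1,-7,17,-15,1 for degrees 0…4.
[t⁴] = 1·1 + 1·(-15) + 1·17 + 1·(-7) + 1·1 = -3.

-3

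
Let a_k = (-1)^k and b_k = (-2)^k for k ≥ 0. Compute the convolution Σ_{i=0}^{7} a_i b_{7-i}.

The convolution is the x^7 coefficient of A(x)B(x).
Σ = 1·(-128) − 1·64 + 1·(-32) − 1·16 + 1·(-8) − 1·4 + 1·(-2) − 1·1 = -255.

-255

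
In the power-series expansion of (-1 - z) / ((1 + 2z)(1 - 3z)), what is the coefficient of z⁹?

The denominator gives the recurrence a_n = a_(n−1) + 6a_(n−2) for n ≥ 2; the numerator fixes a_0 = -1, a_1 = -2.
Iterating: -1, -2, -8, -20, -68, -188, -596, -1724, -5300, -15644, so a_9 = -15644.

-15644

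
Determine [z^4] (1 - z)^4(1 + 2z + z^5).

-7

(1 - z)^4 has coefficients 1,-4,6,-4,1 for degrees 0…4.
(1 + 2z + z^5) has coefficients 1,2,0,0,0 for degrees 0…4.
[z^4] = 1·0 − 4·0 + 6·0 − 4·2 + 1·1 = -7.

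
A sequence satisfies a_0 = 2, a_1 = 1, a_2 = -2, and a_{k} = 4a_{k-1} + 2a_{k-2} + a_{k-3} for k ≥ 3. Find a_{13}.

-14301647

The ordinary generating function has denominator 1 - 4x - 2x^2 - x^3.
Iterating the recurrence: a_0,…,a_{13} = 2, 1, -2, -4, -19, -86, -386, -1735, -7798, -35048, -157523, -707986, -3182038, -14301647.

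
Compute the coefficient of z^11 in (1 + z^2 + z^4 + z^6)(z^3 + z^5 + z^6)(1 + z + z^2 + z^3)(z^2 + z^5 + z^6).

(1 + z^2 + z^4 + z^6) has coefficients 1,0,1,0,1,0,1 for degrees 0…6.
(z^3 + z^5 + z^6) has coefficients 0,0,0,1,0,1,1,0,0,0,0,0 for degrees 0…11.
Multiplying by (1 + z + z^2 + z^3) gives running coefficients 0,0,0,1,1,2,3,2,2,1,0,0 for degrees 0…11.
Finally multiplying by (z^2 + z^5 + z^6), the product of all factors after the first has coefficients 0,0,0,0,0,1,1,2,4,4,5,6 for degrees 0…11.
[z^11] = 1·6 + 1·4 + 1·2 + 1·1 = 13.

13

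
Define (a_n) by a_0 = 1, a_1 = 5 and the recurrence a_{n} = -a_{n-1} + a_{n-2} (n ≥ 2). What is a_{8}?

-92

The ordinary generating function has denominator 1 + z - z^2.
Iterating the recurrence: a_0,…,a_{8} = 1, 5, -4, 9, -13, 22, -35, 57, -92.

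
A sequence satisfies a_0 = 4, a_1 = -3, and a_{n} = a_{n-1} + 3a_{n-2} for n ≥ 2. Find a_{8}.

The ordinary generating function has denominator 1 - y - 3y^2.
Iterating the recurrence: a_0,…,a_{8} = 4, -3, 9, 0, 27, 27, 108, 189, 513.

513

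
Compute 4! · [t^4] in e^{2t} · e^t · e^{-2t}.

1

The EGF product rule gives c_4 = Σ_{k_1+k_2+k_3=4} C(4; k_1,k_2,k_3) · ∏ g_i(k_i), where e^{2t} gives (2)^k; e^t gives (1)^k; e^{-2t} gives (-2)^k.
g_1(k) for k = 0…4: 1, 2, 4, 8, 16.
g_2(k) for k = 0…4: 1, 1, 1, 1, 1.
g_3(k) for k = 0…4: 1, -2, 4, -8, 16.
First combine the last two factors: h(k) = Σ_j C(k,j)·g_2(j)·g_3(k−j) for k = 0…4: 1, -1, 1, -1, 1.
c_4 = Σ_k C(4,k)·g_1(k)·h(4−k) = 1·1·1 + 4·2·(-1) + 6·4·1 + 4·8·(-1) + 1·16·1 = 1 − 8 + 24 − 32 + 16 = 1.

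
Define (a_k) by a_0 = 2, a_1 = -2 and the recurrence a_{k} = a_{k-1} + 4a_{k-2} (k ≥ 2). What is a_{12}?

The ordinary generating function has denominator 1 - x - 4x^2.
Iterating the recurrence: a_0,…,a_{12} = 2, -2, 6, -2, 22, 14, 102, 158, 566, 1198, 3462, 8254, 22102.

22102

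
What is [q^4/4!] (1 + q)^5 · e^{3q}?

The EGF product rule gives c_4 = Σ_{k_1+k_2=4} C(4; k_1,k_2) · ∏ g_i(k_i), where (1+q)^5 gives the falling factorial (5)_k; e^{3q} gives (3)^k.
g_1(k) for k = 0…4: 1, 5, 20, 60, 120.
g_2(k) for k = 0…4: 1, 3, 9, 27, 81.
c_4 = Σ_k C(4,k)·g_1(k)·g_2(4−k) = 1·1·81 + 4·5·27 + 6·20·9 + 4·60·3 + 1·120·1 = 81 + 540 + 1080 + 720 + 120 = 2541.

2541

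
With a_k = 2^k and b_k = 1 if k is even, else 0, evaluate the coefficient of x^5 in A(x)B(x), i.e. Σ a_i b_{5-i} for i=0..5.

The convolution is the t^5 coefficient of A(t)B(t).
Σ = 1·0 + 2·1 + 4·0 + 8·1 + 16·0 + 32·1 = 42.

42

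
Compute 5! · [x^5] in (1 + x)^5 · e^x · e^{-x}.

120

The EGF product rule gives c_5 = Σ_{k_1+k_2+k_3=5} C(5; k_1,k_2,k_3) · ∏ g_i(k_i), where (1+x)^5 gives the falling factorial (5)_k; e^x gives (1)^k; e^{-x} gives (-1)^k.
g_1(k) for k = 0…5: 1, 5, 20, 60, 120, 120.
g_2(k) for k = 0…5: 1, 1, 1, 1, 1, 1.
g_3(k) for k = 0…5: 1, -1, 1, -1, 1, -1.
First combine the last two factors: h(k) = Σ_j C(k,j)·g_2(j)·g_3(k−j) for k = 0…5: 1, 0, 0, 0, 0, 0.
c_5 = Σ_k C(5,k)·g_1(k)·h(5−k) = 1·120·1 = 120.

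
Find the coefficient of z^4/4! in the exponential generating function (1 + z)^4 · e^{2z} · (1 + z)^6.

13296

The EGF product rule gives c_4 = Σ_{k_1+k_2+k_3=4} C(4; k_1,k_2,k_3) · ∏ g_i(k_i), where (1+z)^4 gives the falling factorial (4)_k; e^{2z} gives (2)^k; (1+z)^6 gives the falling factorial (6)_k.
g_1(k) for k = 0…4: 1, 4, 12, 24, 24.
g_2(k) for k = 0…4: 1, 2, 4, 8, 16.
g_3(k) for k = 0…4: 1, 6, 30, 120, 360.
First combine the last two factors: h(k) = Σ_j C(k,j)·g_2(j)·g_3(k−j) for k = 0…4: 1, 8, 58, 380, 2248.
c_4 = Σ_k C(4,k)·g_1(k)·h(4−k) = 1·1·2248 + 4·4·380 + 6·12·58 + 4·24·8 + 1·24·1 = 2248 + 6080 + 4176 + 768 + 24 = 13296.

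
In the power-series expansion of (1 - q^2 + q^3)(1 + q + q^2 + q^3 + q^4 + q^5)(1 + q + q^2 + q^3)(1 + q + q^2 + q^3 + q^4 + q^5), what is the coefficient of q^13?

5

(1 - q^2 + q^3) has coefficients 1,0,-1,1 for degrees 0…3.
(1 + q + q^2 + q^3 + q^4 + q^5) has coefficients 1,1,1,1,1,1,0,0,0,0,0,0,0,0 for degrees 0…13.
Multiplying by (1 + q + q^2 + q^3) gives running coefficients 1,2,3,4,4,4,3,2,1,0,0,0,0,0 for degrees 0…13.
Finally multiplying by (1 + q + q^2 + q^3 + q^4 + q^5), the product of all factors after the first has coefficients 1,3,6,10,14,18,20,20,18,14,10,6,3,1 for degrees 0…13.
[q^13] = 1·1 − 1·6 + 1·10 = 5.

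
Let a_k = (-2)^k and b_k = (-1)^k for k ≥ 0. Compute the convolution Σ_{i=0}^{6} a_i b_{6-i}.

The convolution is the t^6 coefficient of A(t)B(t).
Σ = 1·1 − 2·(-1) + 4·1 − 8·(-1) + 16·1 − 32·(-1) + 64·1 = 127.

127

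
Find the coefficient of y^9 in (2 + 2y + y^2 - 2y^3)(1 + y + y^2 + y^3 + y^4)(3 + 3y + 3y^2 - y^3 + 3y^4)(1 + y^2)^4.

(2 + 2y + y^2 - 2y^3) has coefficients 2,2,1,-2 for degrees 0…3.
(1 + y + y^2 + y^3 + y^4) has coefficients 1,1,1,1,1,0,0,0,0,0 for degrees 0…9.
Multiplying by (3 + 3y + 3y^2 - y^3 + 3y^4) gives running coefficients 3,6,9,8,11,8,5,2,3,0 for degrees 0…9.
Finally multiplying by (1 + y^2)^4, the product of all factors after the first has coefficients 3,6,21,32,65,76,115,106,128,94 for degrees 0…9.
[y^9] = 2·94 + 2·128 + 1·106 − 2·115 = 320.

320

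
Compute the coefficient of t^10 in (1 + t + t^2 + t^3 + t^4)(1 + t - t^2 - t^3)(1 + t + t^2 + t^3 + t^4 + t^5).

-4

(1 + t + t^2 + t^3 + t^4) has coefficients 1,1,1,1,1 for degrees 0…4.
(1 + t - t^2 - t^3) has coefficients 1,1,-1,-1,0,0,0,0,0,0,0 for degrees 0…10.
Finally multiplying by (1 + t + t^2 + t^3 + t^4 + t^5), the product of all factors after the first has coefficients 1,2,1,0,0,0,-1,-2,-1,0,0 for degrees 0…10.
[t^10] = 1·0 + 1·0 + 1·(-1) + 1·(-2) + 1·(-1) = -4.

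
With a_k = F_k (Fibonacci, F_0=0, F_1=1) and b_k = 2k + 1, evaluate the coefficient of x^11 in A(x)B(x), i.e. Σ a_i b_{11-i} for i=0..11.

The convolution is the x^11 coefficient of A(x)B(x).
Σ = 0·23 + 1·21 + 1·19 + 2·17 + 3·15 + 5·13 + 8·11 + 13·9 + 21·7 + 34·5 + 55·3 + 89·1 = 960.

960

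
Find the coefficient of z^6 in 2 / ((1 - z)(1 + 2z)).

86

The denominator gives the recurrence a_n = −a_(n−1) + 2a_(n−2) for n ≥ 2; the numerator fixes a_0 = 2, a_1 = -2.
Iterating: 2, -2, 6, -10, 22, -42, 86, so a_6 = 86.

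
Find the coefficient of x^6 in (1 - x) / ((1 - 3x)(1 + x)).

The denominator gives the recurrence a_n = 2a_(n−1) + 3a_(n−2) for n ≥ 3; the numerator fixes a_0 = 1, a_1 = 1, a_2 = 5.
Iterating: 1, 1, 5, 13, 41, 121, 365, so a_6 = 365.

365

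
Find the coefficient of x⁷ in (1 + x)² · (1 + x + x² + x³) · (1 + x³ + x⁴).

(1 + x)² has coefficients 1,2,1 for degrees 0…2.
(1 + x + x² + x³) has coefficients 1,1,1,1,0,0,0,0 for degrees 0…7.
Finally multiplying by (1 + x³ + x⁴), the product of all factors after the first has coefficients 1,1,1,2,2,2,2,1 for degrees 0…7.
[x⁷] = 1·1 + 2·2 + 1·2 = 7.

7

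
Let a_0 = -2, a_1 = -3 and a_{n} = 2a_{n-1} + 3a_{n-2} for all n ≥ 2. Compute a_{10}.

The ordinary generating function has denominator 1 - 2y - 3y^2.
Iterating the recurrence: a_0,…,a_{10} = -2, -3, -12, -33, -102, -303, -912, -2733, -8202, -24603, -73812.

-73812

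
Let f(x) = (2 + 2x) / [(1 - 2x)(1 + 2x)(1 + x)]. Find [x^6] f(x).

The denominator gives the recurrence a_n = −a_(n−1) + 4a_(n−2) + 4a_(n−3) for n ≥ 3; the numerator fixes a_0 = 2, a_1 = 0, a_2 = 8.
Iterating: 2, 0, 8, 0, 32, 0, 128, so a_6 = 128.

128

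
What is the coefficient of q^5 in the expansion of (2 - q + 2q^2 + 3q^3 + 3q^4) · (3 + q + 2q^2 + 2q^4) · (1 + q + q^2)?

36

(2 - q + 2q^2 + 3q^3 + 3q^4) has coefficients 2,-1,2,3,3 for degrees 0…4.
(3 + q + 2q^2 + 2q^4) has coefficients 3,1,2,0,2,0 for degrees 0…5.
Finally multiplying by (1 + q + q^2), the product of all factors after the first has coefficients 3,4,6,3,4,2 for degrees 0…5.
[q^5] = 2·2 − 1·4 + 2·3 + 3·6 + 3·4 = 36.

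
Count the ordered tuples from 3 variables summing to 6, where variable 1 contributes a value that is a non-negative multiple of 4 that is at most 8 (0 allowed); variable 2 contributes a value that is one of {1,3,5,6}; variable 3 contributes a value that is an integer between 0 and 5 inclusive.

The generating function for the choices is (1 + z^4 + z^8)·(z + z^3 + z^5 + z^6)·(1 + z + z^2 + z^3 + z^4 + z^5); the count is [z^6].
(1 + z^4 + z^8) has coefficients 1,0,0,0,1,0,0 for degrees 0…6.
(z + z^3 + z^5 + z^6) has coefficients 0,1,0,1,0,1,1 for degrees 0…6.
Finally multiplying by (1 + z + z^2 + z^3 + z^4 + z^5), the product of all factors after the first has coefficients 0,1,1,2,2,3,4 for degrees 0…6.
[z^6] = 1·4 + 1·1 = 5.

5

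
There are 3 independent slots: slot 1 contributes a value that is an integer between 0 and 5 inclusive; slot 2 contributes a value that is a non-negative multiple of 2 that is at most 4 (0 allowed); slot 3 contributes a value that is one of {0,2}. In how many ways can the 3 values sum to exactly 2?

The generating function for the choices is (1 + q + q^2 + q^3 + q^4 + q^5)·(1 + q^2 + q^4)·(1 + q^2); the count is [q^2].
(1 + q + q^2 + q^3 + q^4 + q^5) has coefficients 1,1,1 for degrees 0…2.
(1 + q^2 + q^4) has coefficients 1,0,1 for degrees 0…2.
Finally multiplying by (1 + q^2), the product of all factors after the first has coefficients 1,0,2 for degrees 0…2.
[q^2] = 1·2 + 1·0 + 1·1 = 3.

3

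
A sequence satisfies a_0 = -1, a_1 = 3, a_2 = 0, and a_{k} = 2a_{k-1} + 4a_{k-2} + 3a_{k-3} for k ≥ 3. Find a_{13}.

The ordinary generating function has denominator 1 - 2x - 4x^2 - 3x^3.
Iterating the recurrence: a_0,…,a_{13} = -1, 3, 0, 9, 27, 90, 315, 1071, 3672, 12573, 43047, 147402, 504711, 1728171.

1728171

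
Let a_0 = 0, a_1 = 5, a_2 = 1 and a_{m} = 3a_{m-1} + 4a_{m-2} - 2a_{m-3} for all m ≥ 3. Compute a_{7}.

The ordinary generating function has denominator 1 - 3z - 4z^2 + 2z^3.
Iterating the recurrence: a_0,…,a_{7} = 0, 5, 1, 23, 63, 279, 1043, 4119.

4119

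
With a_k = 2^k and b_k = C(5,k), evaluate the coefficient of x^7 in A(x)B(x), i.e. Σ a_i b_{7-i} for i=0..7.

972

Write out a_i and b_{7-i} for i = 0,…,7 and sum the products.
Σ = 1·0 + 2·0 + 4·1 + 8·5 + 16·10 + 32·10 + 64·5 + 128·1 = 972.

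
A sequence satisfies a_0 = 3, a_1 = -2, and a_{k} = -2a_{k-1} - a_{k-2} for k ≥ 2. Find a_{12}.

The ordinary generating function has denominator 1 + 2x + x^2.
Iterating the recurrence: a_0,…,a_{12} = 3, -2, 1, 0, -1, 2, -3, 4, -5, 6, -7, 8, -9.

-9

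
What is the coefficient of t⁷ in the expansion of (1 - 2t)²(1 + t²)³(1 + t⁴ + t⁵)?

(1 - 2t)² has coefficients 1,-4,4 for degrees 0…2.
(1 + t²)³ has coefficients 1,0,3,0,3,0,1,0 for degrees 0…7.
Finally multiplying by (1 + t⁴ + t⁵), the product of all factors after the first has coefficients 1,0,3,0,4,1,4,3 for degrees 0…7.
[t⁷] = 1·3 − 4·4 + 4·1 = -9.

-9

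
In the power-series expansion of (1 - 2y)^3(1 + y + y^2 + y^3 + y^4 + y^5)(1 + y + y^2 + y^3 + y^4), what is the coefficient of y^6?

(1 - 2y)^3 has coefficients 1,-6,12,-8 for degrees 0…3.
(1 + y + y^2 + y^3 + y^4 + y^5) has coefficients 1,1,1,1,1,1,0 for degrees 0…6.
Finally multiplying by (1 + y + y^2 + y^3 + y^4), the product of all factors after the first has coefficients 1,2,3,4,5,5,4 for degrees 0…6.
[y^6] = 1·4 − 6·5 + 12·5 − 8·4 = 2.

2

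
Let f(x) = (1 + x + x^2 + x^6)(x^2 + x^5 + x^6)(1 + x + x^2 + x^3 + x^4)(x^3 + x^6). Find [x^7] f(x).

(1 + x + x^2 + x^6) has coefficients 1,1,1,0,0,0,1 for degrees 0…6.
(x^2 + x^5 + x^6) has coefficients 0,0,1,0,0,1,1,0 for degrees 0…7.
Multiplying by (1 + x + x^2 + x^3 + x^4) gives running coefficients 0,0,1,1,1,2,3,2 for degrees 0…7.
Finally multiplying by (x^3 + x^6), the product of all factors after the first has coefficients 0,0,0,0,0,1,1,1 for degrees 0…7.
[x^7] = 1·1 + 1·1 + 1·1 + 1·0 = 3.

3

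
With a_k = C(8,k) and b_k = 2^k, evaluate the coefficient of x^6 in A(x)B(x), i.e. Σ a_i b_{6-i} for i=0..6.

Write out a_i and b_{6-i} for i = 0,…,6 and sum the products.
Σ = 1·64 + 8·32 + 28·16 + 56·8 + 70·4 + 56·2 + 28·1 = 1636.

1636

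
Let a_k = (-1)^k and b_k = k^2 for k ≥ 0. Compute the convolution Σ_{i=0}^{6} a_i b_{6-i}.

21

This is [x^6] in the product of the two ordinary generating functions.
Σ = 1·36 − 1·25 + 1·16 − 1·9 + 1·4 − 1·1 + 1·0 = 21.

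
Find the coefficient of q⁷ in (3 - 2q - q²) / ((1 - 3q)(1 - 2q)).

14132

The denominator gives the recurrence a_n = 5a_(n−1) − 6a_(n−2) for n ≥ 3; the numerator fixes a_0 = 3, a_1 = 13, a_2 = 46.
Iterating: 3, 13, 46, 152, 484, 1508, 4636, 14132, so a_7 = 14132.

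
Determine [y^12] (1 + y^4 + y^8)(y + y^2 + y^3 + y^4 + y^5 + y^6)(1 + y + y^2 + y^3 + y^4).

7

(1 + y^4 + y^8) has coefficients 1,0,0,0,1,0,0,0,1 for degrees 0…8.
(y + y^2 + y^3 + y^4 + y^5 + y^6) has coefficients 0,1,1,1,1,1,1,0,0,0,0,0,0 for degrees 0…12.
Finally multiplying by (1 + y + y^2 + y^3 + y^4), the product of all factors after the first has coefficients 0,1,2,3,4,5,5,4,3,2,1,0,0 for degrees 0…12.
[y^12] = 1·0 + 1·3 + 1·4 = 7.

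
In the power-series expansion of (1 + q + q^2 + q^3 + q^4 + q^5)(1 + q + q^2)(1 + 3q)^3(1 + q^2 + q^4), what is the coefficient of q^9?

(1 + q + q^2 + q^3 + q^4 + q^5) has coefficients 1,1,1,1,1,1 for degrees 0…5.
(1 + q + q^2) has coefficients 1,1,1,0,0,0,0,0,0,0 for degrees 0…9.
Multiplying by (1 + 3q)^3 gives running coefficients 1,10,37,63,54,27,0,0,0,0 for degrees 0…9.
Finally multiplying by (1 + q^2 + q^4), the product of all factors after the first has coefficients 1,10,38,73,92,100,91,90,54,27 for degrees 0…9.
[q^9] = 1·27 + 1·54 + 1·90 + 1·91 + 1·100 + 1·92 = 454.

454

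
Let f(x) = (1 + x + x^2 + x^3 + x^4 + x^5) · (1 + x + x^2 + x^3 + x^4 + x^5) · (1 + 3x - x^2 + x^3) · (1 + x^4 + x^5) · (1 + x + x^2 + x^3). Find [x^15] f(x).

96

(1 + x + x^2 + x^3 + x^4 + x^5) has coefficients 1,1,1,1,1,1 for degrees 0…5.
(1 + x + x^2 + x^3 + x^4 + x^5) has coefficients 1,1,1,1,1,1,0,0,0,0,0,0,0,0,0,0 for degrees 0…15.
Multiplying by (1 + 3x - x^2 + x^3) gives running coefficients 1,4,3,4,4,4,3,0,1,0,0,0,0,0,0,0 for degrees 0…15.
Multiplying by (1 + x^4 + x^5) gives running coefficients 1,4,3,4,5,9,10,7,9,8,7,3,1,1,0,0 for degrees 0…15.
Finally multiplying by (1 + x + x^2 + x^3), the product of all factors after the first has coefficients 1,5,8,12,16,21,28,31,35,34,31,27,19,12,5,2 for degrees 0…15.
[x^15] = 1·2 + 1·5 + 1·12 + 1·19 + 1·27 + 1·31 = 96.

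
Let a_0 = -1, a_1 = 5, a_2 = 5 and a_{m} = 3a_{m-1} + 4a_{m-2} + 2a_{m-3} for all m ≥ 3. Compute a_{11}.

2499473

The ordinary generating function has denominator 1 - 3z - 4z^2 - 2z^3.
Iterating the recurrence: a_0,…,a_{11} = -1, 5, 5, 33, 129, 529, 2169, 8881, 36377, 148993, 610249, 2499473.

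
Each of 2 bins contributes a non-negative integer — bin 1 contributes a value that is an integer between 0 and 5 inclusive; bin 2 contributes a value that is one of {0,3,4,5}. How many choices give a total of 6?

3

The generating function for the choices is (1 + z + z² + z³ + z⁴ + z⁵)·(1 + z³ + z⁴ + z⁵); the count is [z⁶].
(1 + z + z² + z³ + z⁴ + z⁵) has coefficients 1,1,1,1,1,1 for degrees 0…5.
(1 + z³ + z⁴ + z⁵) has coefficients 1,0,0,1,1,1,0 for degrees 0…6.
[z⁶] = 1·0 + 1·1 + 1·1 + 1·1 + 1·0 + 1·0 = 3.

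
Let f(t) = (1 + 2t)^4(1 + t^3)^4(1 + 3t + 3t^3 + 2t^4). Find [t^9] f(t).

(1 + 2t)^4 has coefficients 1,8,24,32,16 for degrees 0…4.
(1 + t^3)^4 has coefficients 1,0,0,4,0,0,6,0,0,4 for degrees 0…9.
Finally multiplying by (1 + 3t + 3t^3 + 2t^4), the product of all factors after the first has coefficients 1,3,0,7,14,0,18,26,0,22 for degrees 0…9.
[t^9] = 1·22 + 8·0 + 24·26 + 32·18 + 16·0 = 1222.

1222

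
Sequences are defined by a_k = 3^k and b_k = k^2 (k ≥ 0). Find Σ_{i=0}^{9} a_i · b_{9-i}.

The convolution is the t^9 coefficient of A(t)B(t).
Σ = 1·81 + 3·64 + 9·49 + 27·36 + 81·25 + 243·16 + 729·9 + 2187·4 + 6561·1 + 19683·0 = 29469.

29469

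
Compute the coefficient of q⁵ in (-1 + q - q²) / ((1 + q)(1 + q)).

15

The denominator gives the recurrence a_n = −2a_(n−1) − a_(n−2) for n ≥ 3; the numerator fixes a_0 = -1, a_1 = 3, a_2 = -6.
Iterating: -1, 3, -6, 9, -12, 15, so a_5 = 15.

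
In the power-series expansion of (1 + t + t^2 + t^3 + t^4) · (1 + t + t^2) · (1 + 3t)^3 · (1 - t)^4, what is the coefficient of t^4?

-34

(1 + t + t^2 + t^3 + t^4) has coefficients 1,1,1,1,1 for degrees 0…4.
(1 + t + t^2) has coefficients 1,1,1,0,0 for degrees 0…4.
Multiplying by (1 + 3t)^3 gives running coefficients 1,10,37,63,54 for degrees 0…4.
Finally multiplying by (1 - t)^4, the product of all factors after the first has coefficients 1,6,3,-29,-15 for degrees 0…4.
[t^4] = 1·(-15) + 1·(-29) + 1·3 + 1·6 + 1·1 = -34.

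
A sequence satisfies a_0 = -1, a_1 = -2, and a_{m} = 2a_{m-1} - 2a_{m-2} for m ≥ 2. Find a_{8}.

The ordinary generating function has denominator 1 - 2x + 2x^2.
Iterating the recurrence: a_0,…,a_{8} = -1, -2, -2, 0, 4, 8, 8, 0, -16.

-16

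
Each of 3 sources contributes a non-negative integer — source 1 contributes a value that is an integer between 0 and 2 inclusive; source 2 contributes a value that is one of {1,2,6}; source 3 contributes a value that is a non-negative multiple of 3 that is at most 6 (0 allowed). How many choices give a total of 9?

The generating function for the choices is (1 + x + x^2)·(x + x^2 + x^6)·(1 + x^3 + x^6); the count is [x^9].
(1 + x + x^2) has coefficients 1,1,1 for degrees 0…2.
(x + x^2 + x^6) has coefficients 0,1,1,0,0,0,1,0,0,0 for degrees 0…9.
Finally multiplying by (1 + x^3 + x^6), the product of all factors after the first has coefficients 0,1,1,0,1,1,1,1,1,1 for degrees 0…9.
[x^9] = 1·1 + 1·1 + 1·1 = 3.

3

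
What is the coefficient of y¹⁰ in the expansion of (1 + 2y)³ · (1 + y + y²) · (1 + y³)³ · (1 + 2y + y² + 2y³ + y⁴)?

549

(1 + 2y)³ has coefficients 1,6,12,8 for degrees 0…3.
(1 + y + y²) has coefficients 1,1,1,0,0,0,0,0,0,0,0 for degrees 0…10.
Multiplying by (1 + y³)³ gives running coefficients 1,1,1,3,3,3,3,3,3,1,1 for degrees 0…10.
Finally multiplying by (1 + 2y + y² + 2y³ + y⁴), the product of all factors after the first has coefficients 1,3,4,8,13,15,19,21,21,19,15 for degrees 0…10.
[y¹⁰] = 1·15 + 6·19 + 12·21 + 8·21 = 549.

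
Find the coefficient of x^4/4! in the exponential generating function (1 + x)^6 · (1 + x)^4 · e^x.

8501

The EGF product rule gives c_4 = Σ_{k_1+k_2+k_3=4} C(4; k_1,k_2,k_3) · ∏ g_i(k_i), where (1+x)^6 gives the falling factorial (6)_k; (1+x)^4 gives the falling factorial (4)_k; e^x gives (1)^k.
g_1(k) for k = 0…4: 1, 6, 30, 120, 360.
g_2(k) for k = 0…4: 1, 4, 12, 24, 24.
g_3(k) for k = 0…4: 1, 1, 1, 1, 1.
First combine the last two factors: h(k) = Σ_j C(k,j)·g_2(j)·g_3(k−j) for k = 0…4: 1, 5, 21, 73, 209.
c_4 = Σ_k C(4,k)·g_1(k)·h(4−k) = 1·1·209 + 4·6·73 + 6·30·21 + 4·120·5 + 1·360·1 = 209 + 1752 + 3780 + 2400 + 360 = 8501.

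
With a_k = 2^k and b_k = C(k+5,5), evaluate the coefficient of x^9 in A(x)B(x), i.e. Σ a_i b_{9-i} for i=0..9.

Write out a_i and b_{9-i} for i = 0,…,9 and sum the products.
Σ = 1·2002 + 2·1287 + 4·792 + 8·462 + 16·252 + 32·126 + 64·56 + 128·21 + 256·6 + 512·1 = 27824.

27824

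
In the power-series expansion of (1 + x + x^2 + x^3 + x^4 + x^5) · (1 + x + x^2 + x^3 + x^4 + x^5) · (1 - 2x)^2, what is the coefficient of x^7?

(1 + x + x^2 + x^3 + x^4 + x^5) has coefficients 1,1,1,1,1,1 for degrees 0…5.
(1 + x + x^2 + x^3 + x^4 + x^5) has coefficients 1,1,1,1,1,1,0,0 for degrees 0…7.
Finally multiplying by (1 - 2x)^2, the product of all factors after the first has coefficients 1,-3,1,1,1,1,0,4 for degrees 0…7.
[x^7] = 1·4 + 1·0 + 1·1 + 1·1 + 1·1 + 1·1 = 8.

8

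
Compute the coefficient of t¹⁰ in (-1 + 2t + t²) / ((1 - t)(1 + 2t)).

The denominator gives the recurrence a_n = −a_(n−1) + 2a_(n−2) for n ≥ 3; the numerator fixes a_0 = -1, a_1 = 3, a_2 = -4.
Iterating: -1, 3, -4, 10, -18, 38, -74, 150, -298, 598, -1194, so a_10 = -1194.

-1194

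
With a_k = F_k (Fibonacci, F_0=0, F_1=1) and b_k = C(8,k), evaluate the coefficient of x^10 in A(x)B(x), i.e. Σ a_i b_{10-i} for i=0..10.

2584

This is [x^10] in the product of the two ordinary generating functions.
Σ = 0·0 + 1·0 + 1·1 + 2·8 + 3·28 + 5·56 + 8·70 + 13·56 + 21·28 + 34·8 + 55·1 = 2584.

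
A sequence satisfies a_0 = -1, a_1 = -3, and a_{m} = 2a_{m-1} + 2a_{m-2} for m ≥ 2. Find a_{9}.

-9136

The ordinary generating function has denominator 1 - 2t - 2t^2.
Iterating the recurrence: a_0,…,a_{9} = -1, -3, -8, -22, -60, -164, -448, -1224, -3344, -9136.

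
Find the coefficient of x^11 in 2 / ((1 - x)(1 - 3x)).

Partial fractions give a closed form: a_n = (-1)·1^n + (3)·3^n.
At n = 11: a_11 = 531440.

531440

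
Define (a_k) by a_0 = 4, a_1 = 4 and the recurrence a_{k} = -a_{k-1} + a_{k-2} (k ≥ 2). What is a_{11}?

The ordinary generating function has denominator 1 + t - t^2.
Iterating the recurrence: a_0,…,a_{11} = 4, 4, 0, 4, -4, 8, -12, 20, -32, 52, -84, 136.

136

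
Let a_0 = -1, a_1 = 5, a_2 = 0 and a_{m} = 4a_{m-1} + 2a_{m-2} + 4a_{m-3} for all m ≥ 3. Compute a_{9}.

85520

The ordinary generating function has denominator 1 - 4z - 2z^2 - 4z^3.
Iterating the recurrence: a_0,…,a_{9} = -1, 5, 0, 6, 44, 188, 864, 4008, 18512, 85520.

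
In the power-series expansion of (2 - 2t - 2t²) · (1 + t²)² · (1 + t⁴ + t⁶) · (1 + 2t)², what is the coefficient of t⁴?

(2 - 2t - 2t²) has coefficients 2,-2,-2 for degrees 0…2.
(1 + t²)² has coefficients 1,0,2,0,1 for degrees 0…4.
Multiplying by (1 + t⁴ + t⁶) gives running coefficients 1,0,2,0,2 for degrees 0…4.
Finally multiplying by (1 + 2t)², the product of all factors after the first has coefficients 1,4,6,8,10 for degrees 0…4.
[t⁴] = 2·10 − 2·8 − 2·6 = -8.

-8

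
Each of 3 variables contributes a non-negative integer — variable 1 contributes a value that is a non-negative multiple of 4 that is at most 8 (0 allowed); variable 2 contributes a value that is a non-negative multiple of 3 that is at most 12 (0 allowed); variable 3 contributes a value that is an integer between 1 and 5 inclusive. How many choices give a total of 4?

The generating function for the choices is (1 + y⁴ + y⁸)·(1 + y³ + y⁶ + y⁹ + y¹²)·(y + y² + y³ + y⁴ + y⁵); the count is [y⁴].
(1 + y⁴ + y⁸) has coefficients 1,0,0,0,1 for degrees 0…4.
(1 + y³ + y⁶ + y⁹ + y¹²) has coefficients 1,0,0,1,0 for degrees 0…4.
Finally multiplying by (y + y² + y³ + y⁴ + y⁵), the product of all factors after the first has coefficients 0,1,1,1,2 for degrees 0…4.
[y⁴] = 1·2 + 1·0 = 2.

2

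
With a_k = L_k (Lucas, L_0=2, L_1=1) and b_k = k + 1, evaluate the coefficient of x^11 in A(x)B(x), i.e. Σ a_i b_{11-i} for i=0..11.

The convolution is the x^11 coefficient of A(x)B(x).
Σ = 2·12 + 1·11 + 3·10 + 4·9 + 7·8 + 11·7 + 18·6 + 29·5 + 47·4 + 76·3 + 123·2 + 199·1 = 1348.

1348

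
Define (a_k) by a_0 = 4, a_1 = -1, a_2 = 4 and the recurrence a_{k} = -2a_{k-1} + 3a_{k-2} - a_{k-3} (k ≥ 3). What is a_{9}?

The ordinary generating function has denominator 1 + 2t - 3t^2 + t^3.
Iterating the recurrence: a_0,…,a_{9} = 4, -1, 4, -15, 43, -135, 414, -1276, 3929, -12100.

-12100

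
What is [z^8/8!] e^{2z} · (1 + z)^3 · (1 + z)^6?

The EGF product rule gives c_8 = Σ_{k_1+k_2+k_3=8} C(8; k_1,k_2,k_3) · ∏ g_i(k_i), where e^{2z} gives (2)^k; (1+z)^3 gives the falling factorial (3)_k; (1+z)^6 gives the falling factorial (6)_k.
g_1(k) for k = 0…8: 1, 2, 4, 8, 16, 32, 64, 128, 256.
g_2(k) for k = 0…8: 1, 3, 6, 6, 0, 0, 0, 0, 0.
g_3(k) for k = 0…8: 1, 6, 30, 120, 360, 720, 720, 0, 0.
First combine the last two factors: h(k) = Σ_j C(k,j)·g_2(j)·g_3(k−j) for k = 0…8: 1, 9, 72, 504, 3024, 15120, 60480, 181440, 362880.
c_8 = Σ_k C(8,k)·g_1(k)·h(8−k) = 1·1·362880 + 8·2·181440 + 28·4·60480 + 56·8·15120 + 70·16·3024 + 56·32·504 + 28·64·72 + 8·128·9 + 1·256·1 = 362880 + 2903040 + 6773760 + 6773760 + 3386880 + 903168 + 129024 + 9216 + 256 = 21241984.

21241984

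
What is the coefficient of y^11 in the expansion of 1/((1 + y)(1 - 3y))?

132860

Partial fractions give a closed form: a_n = (1/4)·(-1)^n + (3/4)·3^n.
At n = 11: a_11 = 132860.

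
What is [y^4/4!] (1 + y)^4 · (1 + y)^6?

5040

The EGF product rule gives c_4 = Σ_{k_1+k_2=4} C(4; k_1,k_2) · ∏ g_i(k_i), where (1+y)^4 gives the falling factorial (4)_k; (1+y)^6 gives the falling factorial (6)_k.
g_1(k) for k = 0…4: 1, 4, 12, 24, 24.
g_2(k) for k = 0…4: 1, 6, 30, 120, 360.
c_4 = Σ_k C(4,k)·g_1(k)·g_2(4−k) = 1·1·360 + 4·4·120 + 6·12·30 + 4·24·6 + 1·24·1 = 360 + 1920 + 2160 + 576 + 24 = 5040.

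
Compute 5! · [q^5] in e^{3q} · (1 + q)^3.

3618

The EGF product rule gives c_5 = Σ_{k_1+k_2=5} C(5; k_1,k_2) · ∏ g_i(k_i), where e^{3q} gives (3)^k; (1+q)^3 gives the falling factorial (3)_k.
g_1(k) for k = 0…5: 1, 3, 9, 27, 81, 243.
g_2(k) for k = 0…5: 1, 3, 6, 6, 0, 0.
c_5 = Σ_k C(5,k)·g_1(k)·g_2(5−k) = 10·9·6 + 10·27·6 + 5·81·3 + 1·243·1 = 540 + 1620 + 1215 + 243 = 3618.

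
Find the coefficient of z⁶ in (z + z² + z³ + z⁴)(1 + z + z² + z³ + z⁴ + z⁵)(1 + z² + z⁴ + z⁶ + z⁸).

(z + z² + z³ + z⁴) has coefficients 0,1,1,1,1 for degrees 0…4.
(1 + z + z² + z³ + z⁴ + z⁵) has coefficients 1,1,1,1,1,1,0 for degrees 0…6.
Finally multiplying by (1 + z² + z⁴ + z⁶ + z⁸), the product of all factors after the first has coefficients 1,1,2,2,3,3,3 for degrees 0…6.
[z⁶] = 1·3 + 1·3 + 1·2 + 1·2 = 10.

10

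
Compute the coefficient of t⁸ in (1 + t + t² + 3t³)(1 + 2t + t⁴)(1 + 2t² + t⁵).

(1 + t + t² + 3t³) has coefficients 1,1,1,3 for degrees 0…3.
(1 + 2t + t⁴) has coefficients 1,2,0,0,1,0,0,0,0 for degrees 0…8.
Finally multiplying by (1 + 2t² + t⁵), the product of all factors after the first has coefficients 1,2,2,4,1,1,4,0,0 for degrees 0…8.
[t⁸] = 1·0 + 1·0 + 1·4 + 3·1 = 7.

7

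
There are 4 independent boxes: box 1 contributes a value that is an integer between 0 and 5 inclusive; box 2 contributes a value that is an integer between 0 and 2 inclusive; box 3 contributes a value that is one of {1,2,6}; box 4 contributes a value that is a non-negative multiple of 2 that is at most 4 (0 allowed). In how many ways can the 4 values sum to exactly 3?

6

The generating function for the choices is (1 + t + t² + t³ + t⁴ + t⁵)·(1 + t + t²)·(t + t² + t⁶)·(1 + t² + t⁴); the count is [t³].
(1 + t + t² + t³ + t⁴ + t⁵) has coefficients 1,1,1,1 for degrees 0…3.
(1 + t + t²) has coefficients 1,1,1,0 for degrees 0…3.
Multiplying by (t + t² + t⁶) gives running coefficients 0,1,2,2 for degrees 0…3.
Finally multiplying by (1 + t² + t⁴), the product of all factors after the first has coefficients 0,1,2,3 for degrees 0…3.
[t³] = 1·3 + 1·2 + 1·1 + 1·0 = 6.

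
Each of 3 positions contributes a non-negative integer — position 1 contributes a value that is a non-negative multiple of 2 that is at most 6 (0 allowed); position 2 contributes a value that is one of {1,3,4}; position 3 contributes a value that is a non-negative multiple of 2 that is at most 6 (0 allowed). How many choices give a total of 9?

The generating function for the choices is (1 + q^2 + q^4 + q^6)·(q + q^3 + q^4)·(1 + q^2 + q^4 + q^6); the count is [q^9].
(1 + q^2 + q^4 + q^6) has coefficients 1,0,1,0,1,0,1 for degrees 0…6.
(q + q^3 + q^4) has coefficients 0,1,0,1,1,0,0,0,0,0 for degrees 0…9.
Finally multiplying by (1 + q^2 + q^4 + q^6), the product of all factors after the first has coefficients 0,1,0,2,1,2,1,2,1,1 for degrees 0…9.
[q^9] = 1·1 + 1·2 + 1·2 + 1·2 = 7.

7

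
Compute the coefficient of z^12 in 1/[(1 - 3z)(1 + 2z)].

320503

Partial fractions give a closed form: a_n = (3/5)·3^n + (2/5)·(-2)^n.
At n = 12: a_12 = 320503.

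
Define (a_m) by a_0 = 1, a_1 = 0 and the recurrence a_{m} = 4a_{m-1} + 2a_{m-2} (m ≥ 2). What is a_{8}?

The ordinary generating function has denominator 1 - 4q - 2q^2.
Iterating the recurrence: a_0,…,a_{8} = 1, 0, 2, 8, 36, 160, 712, 3168, 14096.

14096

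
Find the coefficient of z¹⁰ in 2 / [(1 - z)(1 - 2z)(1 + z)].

The denominator gives the recurrence a_n = 2a_(n−1) + a_(n−2) − 2a_(n−3) for n ≥ 3; the numerator fixes a_0 = 2, a_1 = 4, a_2 = 10.
Iterating: 2, 4, 10, 20, 42, 84, 170, 340, 682, 1364, 2730, so a_10 = 2730.

2730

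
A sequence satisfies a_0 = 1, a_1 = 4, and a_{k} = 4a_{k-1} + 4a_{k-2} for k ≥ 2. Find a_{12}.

The ordinary generating function has denominator 1 - 4q - 4q^2.
Iterating the recurrence: a_0,…,a_{12} = 1, 4, 20, 96, 464, 2240, 10816, 52224, 252160, 1217536, 5878784, 28385280, 137056256.

137056256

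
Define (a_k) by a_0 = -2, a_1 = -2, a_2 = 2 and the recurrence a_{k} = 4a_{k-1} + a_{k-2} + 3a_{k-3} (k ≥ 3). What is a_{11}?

The ordinary generating function has denominator 1 - 4q - q^2 - 3q^3.
Iterating the recurrence: a_0,…,a_{11} = -2, -2, 2, 0, -4, -10, -44, -198, -866, -3794, -16636, -72936.

-72936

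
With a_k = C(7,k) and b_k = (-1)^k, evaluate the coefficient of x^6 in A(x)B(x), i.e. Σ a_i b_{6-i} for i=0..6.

1

This is [x^6] in the product of the two ordinary generating functions.
Σ = 1·1 + 7·(-1) + 21·1 + 35·(-1) + 35·1 + 21·(-1) + 7·1 = 1.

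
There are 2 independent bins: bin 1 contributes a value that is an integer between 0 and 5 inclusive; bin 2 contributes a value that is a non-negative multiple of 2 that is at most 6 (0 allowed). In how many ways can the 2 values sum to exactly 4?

The generating function for the choices is (1 + z + z^2 + z^3 + z^4 + z^5)·(1 + z^2 + z^4 + z^6); the count is [z^4].
(1 + z + z^2 + z^3 + z^4 + z^5) has coefficients 1,1,1,1,1 for degrees 0…4.
(1 + z^2 + z^4 + z^6) has coefficients 1,0,1,0,1 for degrees 0…4.
[z^4] = 1·1 + 1·0 + 1·1 + 1·0 + 1·1 = 3.

3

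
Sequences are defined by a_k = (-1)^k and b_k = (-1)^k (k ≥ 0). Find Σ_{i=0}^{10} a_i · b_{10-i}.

Write out a_i and b_{10-i} for i = 0,…,10 and sum the products.
Σ = 1·1 − 1·(-1) + 1·1 − 1·(-1) + 1·1 − 1·(-1) + 1·1 − 1·(-1) + 1·1 − 1·(-1) + 1·1 = 11.

11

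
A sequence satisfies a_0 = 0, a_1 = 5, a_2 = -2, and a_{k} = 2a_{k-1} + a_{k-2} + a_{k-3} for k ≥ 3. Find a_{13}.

The ordinary generating function has denominator 1 - 2t - t^2 - t^3.
Iterating the recurrence: a_0,…,a_{13} = 0, 5, -2, 1, 5, 9, 24, 62, 157, 400, 1019, 2595, 6609, 16832.

16832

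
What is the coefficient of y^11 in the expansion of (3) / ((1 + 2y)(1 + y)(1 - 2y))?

-4095

The denominator gives the recurrence a_n = −a_(n−1) + 4a_(n−2) + 4a_(n−3) for n ≥ 3; the numerator fixes a_0 = 3, a_1 = -3, a_2 = 15.
Iterating: 3, -3, 15, -15, 63, -63, 255, -255, 1023, -1023, 4095, -4095, so a_11 = -4095.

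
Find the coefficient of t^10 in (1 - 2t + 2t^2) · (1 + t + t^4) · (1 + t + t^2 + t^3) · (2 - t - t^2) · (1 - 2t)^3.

(1 - 2t + 2t^2) has coefficients 1,-2,2 for degrees 0…2.
(1 + t + t^4) has coefficients 1,1,0,0,1,0,0,0,0,0,0 for degrees 0…10.
Multiplying by (1 + t + t^2 + t^3) gives running coefficients 1,2,2,2,2,1,1,1,0,0,0 for degrees 0…10.
Multiplying by (2 - t - t^2) gives running coefficients 2,3,1,0,0,-2,-1,0,-2,-1,0 for degrees 0…10.
Finally multiplying by (1 - 2t)^3, the product of all factors after the first has coefficients 2,-9,7,14,-12,-10,11,-18,2,19,-18 for degrees 0…10.
[t^10] = 1·(-18) − 2·19 + 2·2 = -52.

-52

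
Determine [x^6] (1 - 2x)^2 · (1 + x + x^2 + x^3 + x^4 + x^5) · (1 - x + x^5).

(1 - 2x)^2 has coefficients 1,-4,4 for degrees 0…2.
(1 + x + x^2 + x^3 + x^4 + x^5) has coefficients 1,1,1,1,1,1,0 for degrees 0…6.
Finally multiplying by (1 - x + x^5), the product of all factors after the first has coefficients 1,0,0,0,0,1,0 for degrees 0…6.
[x^6] = 1·0 − 4·1 + 4·0 = -4.

-4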